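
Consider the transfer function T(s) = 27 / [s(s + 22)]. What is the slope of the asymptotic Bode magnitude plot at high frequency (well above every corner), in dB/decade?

With 0 zeros and 2 poles, the high-frequency asymptotic slope is 20 × (0 − 2) = -40 dB/decade.

-40 dB/decade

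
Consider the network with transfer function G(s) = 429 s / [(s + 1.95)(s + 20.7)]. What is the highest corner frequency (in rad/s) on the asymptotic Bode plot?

20.7 rad/s

Break frequencies occur at each pole and zero magnitude: 1.95 rad/s, 20.7 rad/s.
The highest is 20.7 rad/s.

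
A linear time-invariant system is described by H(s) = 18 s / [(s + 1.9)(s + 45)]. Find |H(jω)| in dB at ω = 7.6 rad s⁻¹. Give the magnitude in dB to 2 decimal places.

-8.34 dB

|j7.6| = 7.6
|j7.6 + 1.9| = √(7.6² + 1.9²) = 7.834
|j7.6 + 45| = √(7.6² + 45²) = 45.64
|H(j7.6)| = 18 × 7.6 / (7.834 × 45.64) = 0.38264
20 log₁₀(0.38264) = -8.344 dB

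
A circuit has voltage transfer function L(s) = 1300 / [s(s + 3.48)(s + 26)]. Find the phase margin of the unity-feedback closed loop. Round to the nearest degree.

Gain crossover: |L(jω)| = 1 at ω ≈ 6.54 rad/s.
∠L(j6.54) = −90° − arctan(6.54/3.48) − arctan(6.54/26) ≈ -166.12°
PM = 180° + (-166.12°) = 13.88°

14°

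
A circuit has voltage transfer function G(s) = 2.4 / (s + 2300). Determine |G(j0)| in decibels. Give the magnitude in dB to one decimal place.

G(0) = 2.4 / 2300 = 0.0010435
20 log₁₀(0.0010435) = -59.63 dB

-59.6 dB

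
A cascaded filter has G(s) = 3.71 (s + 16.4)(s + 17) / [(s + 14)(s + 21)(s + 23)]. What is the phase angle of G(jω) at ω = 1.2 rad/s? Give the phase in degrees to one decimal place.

∠(j1.2 + 16.4) = arctan(1.2/16.4) = 4.18°
∠(j1.2 + 17) = arctan(1.2/17) = 4.04°
∠(j1.2 + 14) = arctan(1.2/14) = 4.90°
∠(j1.2 + 21) = arctan(1.2/21) = 3.27°
∠(j1.2 + 23) = arctan(1.2/23) = 2.99°
∠G(j1.2) = 4.18° + 4.04° − (4.90° + 3.27° + 2.99°) = -2.93°

-2.9°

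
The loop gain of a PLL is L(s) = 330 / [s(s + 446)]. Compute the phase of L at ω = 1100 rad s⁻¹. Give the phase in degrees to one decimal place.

∠(j1100 + 446) = arctan(1100/446) = 67.93°
∠(j1100) = 90.00°
∠L(j1100) = − (67.93° + 90.00°) = -157.93°

-157.9°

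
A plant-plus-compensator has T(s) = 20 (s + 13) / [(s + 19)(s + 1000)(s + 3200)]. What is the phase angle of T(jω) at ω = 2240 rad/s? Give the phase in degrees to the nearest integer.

-101 deg

∠(j2240 + 13) = arctan(2240/13) = 89.67°
∠(j2240 + 19) = arctan(2240/19) = 89.51°
∠(j2240 + 1000) = arctan(2240/1000) = 65.94°
∠(j2240 + 3200) = arctan(2240/3200) = 34.99°
∠T(j2240) = 89.67° − (89.51° + 65.94° + 34.99°) = -100.78°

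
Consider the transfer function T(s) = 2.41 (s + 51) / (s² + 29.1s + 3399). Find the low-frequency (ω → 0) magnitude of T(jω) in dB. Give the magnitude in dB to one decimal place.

T(0) = 2.41 × 51 / 3399 = 0.036161
20 log₁₀(0.036161) = -28.84 dB

-28.8 dB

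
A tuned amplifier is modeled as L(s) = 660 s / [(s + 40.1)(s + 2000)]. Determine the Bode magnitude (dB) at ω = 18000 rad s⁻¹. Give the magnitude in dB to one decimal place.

-28.8 dB

|j18000| = 1.8e+04
|j18000 + 40.1| = √(18000² + 40.1²) = 1.8e+04
|j18000 + 2000| = √(18000² + 2000²) = 1.811e+04
|L(j18000)| = 660 × 1.8e+04 / (1.8e+04 × 1.811e+04) = 0.036442
20 log₁₀(0.036442) = -28.77 dB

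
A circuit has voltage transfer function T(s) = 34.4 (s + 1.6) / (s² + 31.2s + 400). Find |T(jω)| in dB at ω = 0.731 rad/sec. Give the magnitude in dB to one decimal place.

-16.4 dB

|j0.731 + 1.6| = √(0.731² + 1.6²) = 1.759
|(j0.731)² + 31.2(j0.731) + 400| = |399.47 + j22.807| = 400.1
|T(j0.731)| = 34.4 × 1.759 / 400.1 = 0.15124
20 log₁₀(0.15124) = -16.41 dB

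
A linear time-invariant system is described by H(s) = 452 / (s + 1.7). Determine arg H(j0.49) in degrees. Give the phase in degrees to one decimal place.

∠(j0.49 + 1.7) = arctan(0.49/1.7) = 16.08°
∠H(j0.49) = −16.08° = -16.08°

-16.1°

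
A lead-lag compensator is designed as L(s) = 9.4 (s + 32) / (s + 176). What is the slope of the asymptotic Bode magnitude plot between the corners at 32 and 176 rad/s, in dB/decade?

20 dB/decade

In this band the factors already past their corner are: zero at 32; net slope = 20 dB/decade.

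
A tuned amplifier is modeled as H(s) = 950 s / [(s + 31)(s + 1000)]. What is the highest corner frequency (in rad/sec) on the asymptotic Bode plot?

1000 rad/sec

Break frequencies occur at each pole and zero magnitude: 31 rad/sec, 1000 rad/sec.
The highest is 1000 rad/sec.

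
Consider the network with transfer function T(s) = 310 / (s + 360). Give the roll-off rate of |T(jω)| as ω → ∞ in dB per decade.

-20 dB/decade

With 0 zeros and 1 pole, the high-frequency asymptotic slope is 20 × (0 − 1) = -20 dB/decade.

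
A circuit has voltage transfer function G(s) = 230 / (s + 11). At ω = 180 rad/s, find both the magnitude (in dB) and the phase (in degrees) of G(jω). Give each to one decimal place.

|j180 + 11| = √(180² + 11²) = 180.3
|G(j180)| = 230 / 180.3 = 1.2754
20 log₁₀(1.2754) = 2.11 dB
∠(j180 + 11) = arctan(180/11) = 86.50°
∠G(j180) = −86.50° = -86.50°

|G| = 2.1 dB, ∠G = -86.5 deg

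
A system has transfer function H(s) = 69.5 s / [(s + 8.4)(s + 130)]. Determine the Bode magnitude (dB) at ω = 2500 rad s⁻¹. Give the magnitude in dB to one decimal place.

-31.1 dB

|j2500| = 2500
|j2500 + 8.4| = √(2500² + 8.4²) = 2500
|j2500 + 130| = √(2500² + 130²) = 2503
|H(j2500)| = 69.5 × 2500 / (2500 × 2503) = 0.027762
20 log₁₀(0.027762) = -31.13 dB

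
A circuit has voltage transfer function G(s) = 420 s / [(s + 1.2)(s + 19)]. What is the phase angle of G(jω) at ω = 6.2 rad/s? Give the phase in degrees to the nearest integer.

∠(j6.2) = 90.00°
∠(j6.2 + 1.2) = arctan(6.2/1.2) = 79.05°
∠(j6.2 + 19) = arctan(6.2/19) = 18.07°
∠G(j6.2) = 90.00° − (79.05° + 18.07°) = -7.12°

-7°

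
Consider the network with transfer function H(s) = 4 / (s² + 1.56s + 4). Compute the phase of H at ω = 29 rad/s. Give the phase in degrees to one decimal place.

-176.9 deg

∠[(j29)² + 1.56(j29) + 4] = ∠[-837 + j45.24] = 176.91°
∠H(j29) = −176.91° = -176.91°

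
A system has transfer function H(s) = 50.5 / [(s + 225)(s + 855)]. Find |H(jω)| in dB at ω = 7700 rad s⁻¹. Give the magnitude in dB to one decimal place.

|j7700 + 225| = √(7700² + 225²) = 7703
|j7700 + 855| = √(7700² + 855²) = 7747
|H(j7700)| = 50.5 / (7703 × 7747) = 8.4618e-07
20 log₁₀(8.4618e-07) = -121.45 dB

-121.5 dB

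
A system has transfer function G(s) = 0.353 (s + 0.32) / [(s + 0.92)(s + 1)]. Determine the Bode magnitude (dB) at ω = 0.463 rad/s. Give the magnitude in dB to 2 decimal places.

-15.14 dB

|j0.463 + 0.32| = √(0.463² + 0.32²) = 0.5628
|j0.463 + 0.92| = √(0.463² + 0.92²) = 1.03
|j0.463 + 1| = √(0.463² + 1²) = 1.102
|G(j0.463)| = 0.353 × 0.5628 / (1.03 × 1.102) = 0.17505
20 log₁₀(0.17505) = -15.137 dB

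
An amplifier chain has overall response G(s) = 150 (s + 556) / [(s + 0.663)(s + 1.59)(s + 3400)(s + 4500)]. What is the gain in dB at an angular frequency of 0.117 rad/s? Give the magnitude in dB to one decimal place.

|j0.117 + 556| = √(0.117² + 556²) = 556
|j0.117 + 0.663| = √(0.117² + 0.663²) = 0.6732
|j0.117 + 1.59| = √(0.117² + 1.59²) = 1.594
|j0.117 + 3400| = √(0.117² + 3400²) = 3400
|j0.117 + 4500| = √(0.117² + 4500²) = 4500
|G(j0.117)| = 150 × 556 / (0.6732 × 1.594 × 3400 × 4500) = 0.0050785
20 log₁₀(0.0050785) = -45.89 dB

-45.9 dB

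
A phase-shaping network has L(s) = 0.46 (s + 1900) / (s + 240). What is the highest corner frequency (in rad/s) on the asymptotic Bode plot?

1900 rad/s

Break frequencies occur at each pole and zero magnitude: 240 rad/s, 1900 rad/s.
The highest is 1900 rad/s.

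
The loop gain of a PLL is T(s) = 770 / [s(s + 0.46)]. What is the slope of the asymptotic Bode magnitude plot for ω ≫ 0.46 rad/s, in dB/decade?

With 0 zeros and 2 poles, the high-frequency asymptotic slope is 20 × (0 − 2) = -40 dB/decade.

-40 dB/decade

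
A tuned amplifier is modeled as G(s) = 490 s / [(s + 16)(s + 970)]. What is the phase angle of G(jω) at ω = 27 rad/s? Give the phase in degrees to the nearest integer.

∠(j27) = 90.00°
∠(j27 + 16) = arctan(27/16) = 59.35°
∠(j27 + 970) = arctan(27/970) = 1.59°
∠G(j27) = 90.00° − (59.35° + 1.59°) = 29.06°

29 deg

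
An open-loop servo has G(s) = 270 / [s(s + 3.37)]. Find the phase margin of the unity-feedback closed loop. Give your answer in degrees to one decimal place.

Gain crossover: |G(jω)| = 1 at ω ≈ 16.3 rad/s.
∠G(j16.3) = −90° − arctan(16.3/3.37) ≈ -168.29°
PM = 180° + (-168.29°) = 11.71°

11.7°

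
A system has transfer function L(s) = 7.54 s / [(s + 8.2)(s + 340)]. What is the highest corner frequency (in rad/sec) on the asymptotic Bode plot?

Break frequencies occur at each pole and zero magnitude: 8.2 rad/sec, 340 rad/sec.
The highest is 340 rad/sec.

340 rad/sec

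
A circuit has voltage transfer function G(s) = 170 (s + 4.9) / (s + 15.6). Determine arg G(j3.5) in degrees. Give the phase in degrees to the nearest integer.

∠(j3.5 + 4.9) = arctan(3.5/4.9) = 35.54°
∠(j3.5 + 15.6) = arctan(3.5/15.6) = 12.65°
∠G(j3.5) = 35.54° − 12.65° = 22.89°

23 deg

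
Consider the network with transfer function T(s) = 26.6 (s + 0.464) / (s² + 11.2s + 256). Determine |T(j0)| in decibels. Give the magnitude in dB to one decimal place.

T(0) = 26.6 × 0.464 / 256 = 0.048213
20 log₁₀(0.048213) = -26.34 dB

-26.3 dB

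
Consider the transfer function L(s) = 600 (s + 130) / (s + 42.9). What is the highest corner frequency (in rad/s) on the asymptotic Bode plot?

130 rad/s

Break frequencies occur at each pole and zero magnitude: 42.9 rad/s, 130 rad/s.
The highest is 130 rad/s.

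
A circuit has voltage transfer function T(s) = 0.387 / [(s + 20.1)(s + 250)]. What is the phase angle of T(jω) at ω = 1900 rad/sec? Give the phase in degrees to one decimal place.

-171.9°

∠(j1900 + 20.1) = arctan(1900/20.1) = 89.39°
∠(j1900 + 250) = arctan(1900/250) = 82.50°
∠T(j1900) = − (89.39° + 82.50°) = -171.90°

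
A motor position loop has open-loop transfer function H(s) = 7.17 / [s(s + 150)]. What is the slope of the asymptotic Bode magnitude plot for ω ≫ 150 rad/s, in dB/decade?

-40 dB/decade

With 0 zeros and 2 poles, the high-frequency asymptotic slope is 20 × (0 − 2) = -40 dB/decade.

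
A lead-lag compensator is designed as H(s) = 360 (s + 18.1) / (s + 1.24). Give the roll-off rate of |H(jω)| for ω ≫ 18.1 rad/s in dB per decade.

With 1 zero and 1 pole, the high-frequency asymptotic slope is 20 × (1 − 1) = 0 dB/decade.

0 dB/decade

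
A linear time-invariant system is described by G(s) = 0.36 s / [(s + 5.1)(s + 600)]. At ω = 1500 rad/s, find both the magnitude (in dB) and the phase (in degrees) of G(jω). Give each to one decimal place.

|G| = -73.0 dB, ∠G = -68.0°

|j1500| = 1500
|j1500 + 5.1| = √(1500² + 5.1²) = 1500
|j1500 + 600| = √(1500² + 600²) = 1616
|G(j1500)| = 0.36 × 1500 / (1500 × 1616) = 0.00022283
20 log₁₀(0.00022283) = -73.04 dB
∠(j1500) = 90.00°
∠(j1500 + 5.1) = arctan(1500/5.1) = 89.81°
∠(j1500 + 600) = arctan(1500/600) = 68.20°
∠G(j1500) = 90.00° − (89.81° + 68.20°) = -68.00°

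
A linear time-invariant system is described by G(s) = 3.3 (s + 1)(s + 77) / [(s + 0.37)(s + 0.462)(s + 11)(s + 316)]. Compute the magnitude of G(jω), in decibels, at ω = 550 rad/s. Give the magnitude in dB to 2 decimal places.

-100.40 dB

|j550 + 1| = √(550² + 1²) = 550
|j550 + 77| = √(550² + 77²) = 555.4
|j550 + 0.37| = √(550² + 0.37²) = 550
|j550 + 0.462| = √(550² + 0.462²) = 550
|j550 + 11| = √(550² + 11²) = 550.1
|j550 + 316| = √(550² + 316²) = 634.3
|G(j550)| = 3.3 × 550 × 555.4 / (550 × 550 × 550.1 × 634.3) = 9.5494e-06
20 log₁₀(9.5494e-06) = -100.401 dB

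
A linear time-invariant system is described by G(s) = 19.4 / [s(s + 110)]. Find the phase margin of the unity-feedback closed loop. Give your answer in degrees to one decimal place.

Gain crossover: |G(jω)| = 1 at ω ≈ 0.176 rad/sec.
∠G(j0.176) = −90° − arctan(0.176/110) ≈ -90.09°
PM = 180° + (-90.09°) = 89.91°

89.9°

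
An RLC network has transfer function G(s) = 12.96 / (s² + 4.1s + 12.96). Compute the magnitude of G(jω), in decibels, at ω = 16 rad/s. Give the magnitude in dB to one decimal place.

-25.8 dB

|(j16)² + 4.1(j16) + 12.96| = |-243.04 + j65.6| = 251.7
|G(j16)| = 12.96 / 251.7 = 0.051482
20 log₁₀(0.051482) = -25.77 dB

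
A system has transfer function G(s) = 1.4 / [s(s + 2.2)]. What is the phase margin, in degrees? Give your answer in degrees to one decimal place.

74.4°

Gain crossover: |G(jω)| = 1 at ω ≈ 0.613 rad/s.
∠G(j0.613) = −90° − arctan(0.613/2.2) ≈ -105.57°
PM = 180° + (-105.57°) = 74.43°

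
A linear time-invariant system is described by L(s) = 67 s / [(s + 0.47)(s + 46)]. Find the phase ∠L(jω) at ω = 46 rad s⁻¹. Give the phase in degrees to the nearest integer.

-44 deg

∠(j46) = 90.00°
∠(j46 + 0.47) = arctan(46/0.47) = 89.41°
∠(j46 + 46) = arctan(46/46) = 45.00°
∠L(j46) = 90.00° − (89.41° + 45.00°) = -44.41°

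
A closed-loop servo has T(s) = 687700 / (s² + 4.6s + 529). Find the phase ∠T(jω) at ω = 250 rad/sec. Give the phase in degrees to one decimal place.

-178.9°

∠[(j250)² + 4.6(j250) + 529] = ∠[-61971 + j1150] = 178.94°
∠T(j250) = −178.94° = -178.94°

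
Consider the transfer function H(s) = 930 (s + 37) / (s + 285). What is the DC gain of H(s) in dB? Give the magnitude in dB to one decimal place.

41.6 dB

H(0) = 930 × 37 / 285 = 120.74
20 log₁₀(120.74) = 41.64 dB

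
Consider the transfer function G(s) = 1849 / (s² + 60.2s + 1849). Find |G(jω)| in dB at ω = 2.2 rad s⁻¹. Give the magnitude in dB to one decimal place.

0.0 dB

|(j2.2)² + 60.2(j2.2) + 1849| = |1844.2 + j132.44| = 1849
|G(j2.2)| = 1849 / 1849 = 1
20 log₁₀(1) = 0.00 dB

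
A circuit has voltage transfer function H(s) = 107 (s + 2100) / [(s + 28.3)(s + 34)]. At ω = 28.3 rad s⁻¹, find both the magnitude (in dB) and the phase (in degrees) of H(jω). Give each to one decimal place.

|j28.3 + 2100| = √(28.3² + 2100²) = 2100
|j28.3 + 28.3| = √(28.3² + 28.3²) = 40.02
|j28.3 + 34| = √(28.3² + 34²) = 44.24
|H(j28.3)| = 107 × 2100 / (40.02 × 44.24) = 126.93
20 log₁₀(126.93) = 42.07 dB
∠(j28.3 + 2100) = arctan(28.3/2100) = 0.77°
∠(j28.3 + 28.3) = arctan(28.3/28.3) = 45.00°
∠(j28.3 + 34) = arctan(28.3/34) = 39.77°
∠H(j28.3) = 0.77° − (45.00° + 39.77°) = -84.00°

|H| = 42.1 dB, ∠H = -84.0°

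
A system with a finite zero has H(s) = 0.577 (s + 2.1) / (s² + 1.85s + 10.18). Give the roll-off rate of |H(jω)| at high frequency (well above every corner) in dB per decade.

With 1 zero and 2 poles, the high-frequency asymptotic slope is 20 × (1 − 2) = -20 dB/decade.

-20 dB/decade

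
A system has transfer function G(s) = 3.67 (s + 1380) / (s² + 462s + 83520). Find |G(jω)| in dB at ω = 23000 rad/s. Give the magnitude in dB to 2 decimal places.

|j23000 + 1380| = √(23000² + 1380²) = 2.304e+04
|(j23000)² + 462(j23000) + 83520| = |-5.2892e+08 + j1.0626e+07| = 5.29e+08
|G(j23000)| = 3.67 × 2.304e+04 / 5.29e+08 = 0.00015985
20 log₁₀(0.00015985) = -75.926 dB

-75.93 dB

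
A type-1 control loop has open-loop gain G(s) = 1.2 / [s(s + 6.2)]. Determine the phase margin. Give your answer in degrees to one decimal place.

Gain crossover: |G(jω)| = 1 at ω ≈ 0.193 rad/sec.
∠G(j0.193) = −90° − arctan(0.193/6.2) ≈ -91.79°
PM = 180° + (-91.79°) = 88.21°

88.2 deg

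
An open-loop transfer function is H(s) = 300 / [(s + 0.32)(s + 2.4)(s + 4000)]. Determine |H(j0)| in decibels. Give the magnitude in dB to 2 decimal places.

H(0) = 300 / (0.32 × 2.4 × 4000) = 0.097656
20 log₁₀(0.097656) = -20.206 dB

-20.21 dB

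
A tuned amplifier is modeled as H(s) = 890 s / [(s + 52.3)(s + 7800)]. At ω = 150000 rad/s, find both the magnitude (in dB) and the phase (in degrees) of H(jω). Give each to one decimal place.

|j150000| = 1.5e+05
|j150000 + 52.3| = √(150000² + 52.3²) = 1.5e+05
|j150000 + 7800| = √(150000² + 7800²) = 1.502e+05
|H(j150000)| = 890 × 1.5e+05 / (1.5e+05 × 1.502e+05) = 0.0059253
20 log₁₀(0.0059253) = -44.55 dB
∠(j150000) = 90.00°
∠(j150000 + 52.3) = arctan(150000/52.3) = 89.98°
∠(j150000 + 7800) = arctan(150000/7800) = 87.02°
∠H(j150000) = 90.00° − (89.98° + 87.02°) = -87.00°

|H| = -44.5 dB, ∠H = -87.0°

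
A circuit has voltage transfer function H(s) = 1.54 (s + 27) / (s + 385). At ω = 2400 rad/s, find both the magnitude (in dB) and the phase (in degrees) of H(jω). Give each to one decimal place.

|H| = 3.6 dB, ∠H = 8.5°

|j2400 + 27| = √(2400² + 27²) = 2400
|j2400 + 385| = √(2400² + 385²) = 2431
|H(j2400)| = 1.54 × 2400 / 2431 = 1.5207
20 log₁₀(1.5207) = 3.64 dB
∠(j2400 + 27) = arctan(2400/27) = 89.36°
∠(j2400 + 385) = arctan(2400/385) = 80.89°
∠H(j2400) = 89.36° − 80.89° = 8.47°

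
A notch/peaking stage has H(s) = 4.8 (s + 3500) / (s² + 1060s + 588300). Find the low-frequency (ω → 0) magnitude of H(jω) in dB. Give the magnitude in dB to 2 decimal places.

H(0) = 4.8 × 3500 / 588300 = 0.028557
20 log₁₀(0.028557) = -30.886 dB

-30.89 dB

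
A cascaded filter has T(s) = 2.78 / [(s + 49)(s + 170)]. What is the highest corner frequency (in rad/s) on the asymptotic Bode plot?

170 rad/s

Break frequencies occur at each pole and zero magnitude: 49 rad/s, 170 rad/s.
The highest is 170 rad/s.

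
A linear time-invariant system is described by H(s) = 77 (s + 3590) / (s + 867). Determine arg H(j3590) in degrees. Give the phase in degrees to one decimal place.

∠(j3590 + 3590) = arctan(3590/3590) = 45.00°
∠(j3590 + 867) = arctan(3590/867) = 76.42°
∠H(j3590) = 45.00° − 76.42° = -31.42°

-31.4°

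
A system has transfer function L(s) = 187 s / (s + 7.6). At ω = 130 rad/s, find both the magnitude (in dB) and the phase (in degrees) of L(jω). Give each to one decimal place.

|j130| = 130
|j130 + 7.6| = √(130² + 7.6²) = 130.2
|L(j130)| = 187 × 130 / 130.2 = 186.68
20 log₁₀(186.68) = 45.42 dB
∠(j130) = 90.00°
∠(j130 + 7.6) = arctan(130/7.6) = 86.65°
∠L(j130) = 90.00° − 86.65° = 3.35°

|L| = 45.4 dB, ∠L = 3.3°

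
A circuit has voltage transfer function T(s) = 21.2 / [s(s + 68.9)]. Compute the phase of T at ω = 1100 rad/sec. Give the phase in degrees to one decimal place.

∠(j1100 + 68.9) = arctan(1100/68.9) = 86.42°
∠(j1100) = 90.00°
∠T(j1100) = − (86.42° + 90.00°) = -176.42°

-176.4°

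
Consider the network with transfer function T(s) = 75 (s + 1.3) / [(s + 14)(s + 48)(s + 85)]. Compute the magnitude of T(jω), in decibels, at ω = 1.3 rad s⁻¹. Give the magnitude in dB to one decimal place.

|j1.3 + 1.3| = √(1.3² + 1.3²) = 1.838
|j1.3 + 14| = √(1.3² + 14²) = 14.06
|j1.3 + 48| = √(1.3² + 48²) = 48.02
|j1.3 + 85| = √(1.3² + 85²) = 85.01
|T(j1.3)| = 75 × 1.838 / (14.06 × 48.02 × 85.01) = 0.0024025
20 log₁₀(0.0024025) = -52.39 dB

-52.4 dB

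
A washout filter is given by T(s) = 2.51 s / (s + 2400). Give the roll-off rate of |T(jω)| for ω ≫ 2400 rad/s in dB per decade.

0 dB/decade

With 1 zero and 1 pole, the high-frequency asymptotic slope is 20 × (1 − 1) = 0 dB/decade.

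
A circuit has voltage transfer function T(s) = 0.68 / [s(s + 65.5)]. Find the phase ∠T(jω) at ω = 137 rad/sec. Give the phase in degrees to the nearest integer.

∠(j137 + 65.5) = arctan(137/65.5) = 64.45°
∠(j137) = 90.00°
∠T(j137) = − (64.45° + 90.00°) = -154.45°

-154°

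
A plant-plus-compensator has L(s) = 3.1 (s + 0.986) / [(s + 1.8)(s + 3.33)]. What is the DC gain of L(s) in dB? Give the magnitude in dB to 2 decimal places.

L(0) = 3.1 × 0.986 / (1.8 × 3.33) = 0.50994
20 log₁₀(0.50994) = -5.850 dB

-5.85 dB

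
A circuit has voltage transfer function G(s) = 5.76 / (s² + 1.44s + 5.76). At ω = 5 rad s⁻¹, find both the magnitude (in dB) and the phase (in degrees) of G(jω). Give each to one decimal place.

|(j5)² + 1.44(j5) + 5.76| = |-19.24 + j7.2| = 20.54
|G(j5)| = 5.76 / 20.54 = 0.28039
20 log₁₀(0.28039) = -11.04 dB
∠[(j5)² + 1.44(j5) + 5.76] = ∠[-19.24 + j7.2] = 159.48°
∠G(j5) = −159.48° = -159.48°

|G| = -11.0 dB, ∠G = -159.5°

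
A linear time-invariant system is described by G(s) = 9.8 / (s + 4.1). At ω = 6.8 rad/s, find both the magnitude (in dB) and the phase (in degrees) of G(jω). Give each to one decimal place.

|G| = 1.8 dB, ∠G = -58.9 deg

|j6.8 + 4.1| = √(6.8² + 4.1²) = 7.94
|G(j6.8)| = 9.8 / 7.94 = 1.2342
20 log₁₀(1.2342) = 1.83 dB
∠(j6.8 + 4.1) = arctan(6.8/4.1) = 58.91°
∠G(j6.8) = −58.91° = -58.91°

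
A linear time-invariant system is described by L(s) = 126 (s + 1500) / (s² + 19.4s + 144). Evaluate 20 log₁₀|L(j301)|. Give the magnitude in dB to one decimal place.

6.6 dB

|j301 + 1500| = √(301² + 1500²) = 1530
|(j301)² + 19.4(j301) + 144| = |-90457 + j5839.4| = 9.065e+04
|L(j301)| = 126 × 1530 / 9.065e+04 = 2.1266
20 log₁₀(2.1266) = 6.55 dB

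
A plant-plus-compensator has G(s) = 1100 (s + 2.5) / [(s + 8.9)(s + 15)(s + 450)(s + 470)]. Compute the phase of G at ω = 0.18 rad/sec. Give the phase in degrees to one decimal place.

2.2°

∠(j0.18 + 2.5) = arctan(0.18/2.5) = 4.12°
∠(j0.18 + 8.9) = arctan(0.18/8.9) = 1.16°
∠(j0.18 + 15) = arctan(0.18/15) = 0.69°
∠(j0.18 + 450) = arctan(0.18/450) = 0.02°
∠(j0.18 + 470) = arctan(0.18/470) = 0.02°
∠G(j0.18) = 4.12° − (1.16° + 0.69° + 0.02° + 0.02°) = 2.23°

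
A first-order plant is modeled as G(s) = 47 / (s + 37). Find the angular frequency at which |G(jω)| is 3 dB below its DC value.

37 rad/s

For a single-pole low-pass, the −3 dB point is at the pole: ω = 37 rad/s.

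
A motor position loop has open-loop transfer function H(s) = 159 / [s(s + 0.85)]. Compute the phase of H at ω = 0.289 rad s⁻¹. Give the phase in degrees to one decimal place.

∠(j0.289 + 0.85) = arctan(0.289/0.85) = 18.78°
∠(j0.289) = 90.00°
∠H(j0.289) = − (18.78° + 90.00°) = -108.78°

-108.8°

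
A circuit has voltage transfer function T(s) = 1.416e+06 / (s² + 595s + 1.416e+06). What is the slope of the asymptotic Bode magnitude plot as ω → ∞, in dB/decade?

With 0 zeros and 2 poles, the high-frequency asymptotic slope is 20 × (0 − 2) = -40 dB/decade.

-40 dB/decade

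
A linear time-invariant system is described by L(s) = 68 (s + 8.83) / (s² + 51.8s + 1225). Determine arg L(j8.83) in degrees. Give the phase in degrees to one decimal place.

∠(j8.83 + 8.83) = arctan(8.83/8.83) = 45.00°
∠[(j8.83)² + 51.8(j8.83) + 1225] = ∠[1147 + j457.39] = 21.74°
∠L(j8.83) = 45.00° − 21.74° = 23.26°

23.3°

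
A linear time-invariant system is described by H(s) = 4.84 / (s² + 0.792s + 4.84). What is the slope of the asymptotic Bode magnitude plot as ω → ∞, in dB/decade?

With 0 zeros and 2 poles, the high-frequency asymptotic slope is 20 × (0 − 2) = -40 dB/decade.

-40 dB/decade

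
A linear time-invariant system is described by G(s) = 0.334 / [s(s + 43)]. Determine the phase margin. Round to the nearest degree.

90°

Gain crossover: |G(jω)| = 1 at ω ≈ 0.00777 rad/sec.
∠G(j0.00777) = −90° − arctan(0.00777/43) ≈ -90.01°
PM = 180° + (-90.01°) = 89.99°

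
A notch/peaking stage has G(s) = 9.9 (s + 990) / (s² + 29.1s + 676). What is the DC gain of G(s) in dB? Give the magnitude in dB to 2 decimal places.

23.23 dB

G(0) = 9.9 × 990 / 676 = 14.499
20 log₁₀(14.499) = 23.226 dB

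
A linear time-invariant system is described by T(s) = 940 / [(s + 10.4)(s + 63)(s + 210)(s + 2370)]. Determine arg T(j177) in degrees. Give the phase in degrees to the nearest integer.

-201°

∠(j177 + 10.4) = arctan(177/10.4) = 86.64°
∠(j177 + 63) = arctan(177/63) = 70.41°
∠(j177 + 210) = arctan(177/210) = 40.13°
∠(j177 + 2370) = arctan(177/2370) = 4.27°
∠T(j177) = − (86.64° + 70.41° + 40.13° + 4.27°) = -201.44°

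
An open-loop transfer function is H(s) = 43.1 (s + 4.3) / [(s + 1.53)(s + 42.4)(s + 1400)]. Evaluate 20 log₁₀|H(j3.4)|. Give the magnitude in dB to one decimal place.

|j3.4 + 4.3| = √(3.4² + 4.3²) = 5.482
|j3.4 + 1.53| = √(3.4² + 1.53²) = 3.728
|j3.4 + 42.4| = √(3.4² + 42.4²) = 42.54
|j3.4 + 1400| = √(3.4² + 1400²) = 1400
|H(j3.4)| = 43.1 × 5.482 / (3.728 × 42.54 × 1400) = 0.0010641
20 log₁₀(0.0010641) = -59.46 dB

-59.5 dB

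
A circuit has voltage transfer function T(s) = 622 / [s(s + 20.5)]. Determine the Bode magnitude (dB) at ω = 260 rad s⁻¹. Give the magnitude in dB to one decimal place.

-40.8 dB

|j260 + 20.5| = √(260² + 20.5²) = 260.8
|j260| = 260
|T(j260)| = 622 / (260.8 × 260) = 0.0091727
20 log₁₀(0.0091727) = -40.75 dB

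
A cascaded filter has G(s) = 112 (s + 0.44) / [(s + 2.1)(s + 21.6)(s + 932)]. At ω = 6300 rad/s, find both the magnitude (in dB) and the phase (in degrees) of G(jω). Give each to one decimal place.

|j6300 + 0.44| = √(6300² + 0.44²) = 6300
|j6300 + 2.1| = √(6300² + 2.1²) = 6300
|j6300 + 21.6| = √(6300² + 21.6²) = 6300
|j6300 + 932| = √(6300² + 932²) = 6369
|G(j6300)| = 112 × 6300 / (6300 × 6300 × 6369) = 2.7915e-06
20 log₁₀(2.7915e-06) = -111.08 dB
∠(j6300 + 0.44) = arctan(6300/0.44) = 90.00°
∠(j6300 + 2.1) = arctan(6300/2.1) = 89.98°
∠(j6300 + 21.6) = arctan(6300/21.6) = 89.80°
∠(j6300 + 932) = arctan(6300/932) = 81.58°
∠G(j6300) = 90.00° − (89.98° + 89.80° + 81.58°) = -171.37°

|G| = -111.1 dB, ∠G = -171.4°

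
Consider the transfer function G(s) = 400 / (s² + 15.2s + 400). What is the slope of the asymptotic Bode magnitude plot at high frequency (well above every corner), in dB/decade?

With 0 zeros and 2 poles, the high-frequency asymptotic slope is 20 × (0 − 2) = -40 dB/decade.

-40 dB/decade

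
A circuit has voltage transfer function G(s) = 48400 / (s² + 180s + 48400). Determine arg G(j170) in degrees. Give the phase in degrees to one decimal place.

∠[(j170)² + 180(j170) + 48400] = ∠[19500 + j30600] = 57.49°
∠G(j170) = −57.49° = -57.49°

-57.5°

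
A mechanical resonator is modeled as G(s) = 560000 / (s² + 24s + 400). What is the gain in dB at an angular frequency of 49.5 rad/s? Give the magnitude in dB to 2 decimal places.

|(j49.5)² + 24(j49.5) + 400| = |-2050.2 + j1188| = 2370
|G(j49.5)| = 560000 / 2370 = 236.33
20 log₁₀(236.33) = 47.470 dB

47.47 dB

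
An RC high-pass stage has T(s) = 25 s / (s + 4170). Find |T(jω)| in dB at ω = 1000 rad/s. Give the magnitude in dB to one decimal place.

15.3 dB

|j1000| = 1000
|j1000 + 4170| = √(1000² + 4170²) = 4288
|T(j1000)| = 25 × 1000 / 4288 = 5.8299
20 log₁₀(5.8299) = 15.31 dB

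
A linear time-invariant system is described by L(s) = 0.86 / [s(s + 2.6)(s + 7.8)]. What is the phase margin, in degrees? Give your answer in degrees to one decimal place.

Gain crossover: |L(jω)| = 1 at ω ≈ 0.0424 rad/s.
∠L(j0.0424) = −90° − arctan(0.0424/2.6) − arctan(0.0424/7.8) ≈ -91.25°
PM = 180° + (-91.25°) = 88.75°

88.8°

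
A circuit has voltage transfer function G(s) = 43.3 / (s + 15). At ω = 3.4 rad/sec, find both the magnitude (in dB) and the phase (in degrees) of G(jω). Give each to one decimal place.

|j3.4 + 15| = √(3.4² + 15²) = 15.38
|G(j3.4)| = 43.3 / 15.38 = 2.8153
20 log₁₀(2.8153) = 8.99 dB
∠(j3.4 + 15) = arctan(3.4/15) = 12.77°
∠G(j3.4) = −12.77° = -12.77°

|G| = 9.0 dB, ∠G = -12.8 deg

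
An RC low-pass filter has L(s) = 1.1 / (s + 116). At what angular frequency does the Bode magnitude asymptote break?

116 rad/s

The single real pole at s = −116 gives a corner at ω = 116 rad/s.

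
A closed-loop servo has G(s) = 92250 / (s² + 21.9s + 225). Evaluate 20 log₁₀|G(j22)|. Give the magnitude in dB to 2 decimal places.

|(j22)² + 21.9(j22) + 225| = |-259 + j481.8| = 547
|G(j22)| = 92250 / 547 = 168.65
20 log₁₀(168.65) = 44.540 dB

44.54 dB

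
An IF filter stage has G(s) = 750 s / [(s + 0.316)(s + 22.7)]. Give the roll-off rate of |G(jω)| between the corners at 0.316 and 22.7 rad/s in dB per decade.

0 dB/decade

In this band the factors already past their corner are: 1 differentiator zero, pole at 0.316; net slope = 0 dB/decade.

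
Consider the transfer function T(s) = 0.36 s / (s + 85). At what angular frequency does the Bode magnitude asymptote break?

The single real pole at s = −85 gives a corner at ω = 85 rad/s.

85 rad/s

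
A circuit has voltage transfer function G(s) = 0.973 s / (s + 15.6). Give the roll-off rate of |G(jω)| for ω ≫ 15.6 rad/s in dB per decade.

With 1 zero and 1 pole, the high-frequency asymptotic slope is 20 × (1 − 1) = 0 dB/decade.

0 dB/decade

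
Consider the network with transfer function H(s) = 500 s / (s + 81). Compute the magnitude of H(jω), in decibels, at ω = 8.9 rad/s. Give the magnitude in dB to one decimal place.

|j8.9| = 8.9
|j8.9 + 81| = √(8.9² + 81²) = 81.49
|H(j8.9)| = 500 × 8.9 / 81.49 = 54.61
20 log₁₀(54.61) = 34.75 dB

34.7 dB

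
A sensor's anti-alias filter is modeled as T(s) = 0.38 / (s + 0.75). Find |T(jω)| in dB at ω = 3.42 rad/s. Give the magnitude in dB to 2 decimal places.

-19.29 dB

|j3.42 + 0.75| = √(3.42² + 0.75²) = 3.501
|T(j3.42)| = 0.38 / 3.501 = 0.10853
20 log₁₀(0.10853) = -19.289 dB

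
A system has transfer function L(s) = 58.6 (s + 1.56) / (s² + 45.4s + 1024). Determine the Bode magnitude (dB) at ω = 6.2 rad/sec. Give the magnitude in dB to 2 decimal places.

|j6.2 + 1.56| = √(6.2² + 1.56²) = 6.393
|(j6.2)² + 45.4(j6.2) + 1024| = |985.56 + j281.48| = 1025
|L(j6.2)| = 58.6 × 6.393 / 1025 = 0.36552
20 log₁₀(0.36552) = -8.742 dB

-8.74 dB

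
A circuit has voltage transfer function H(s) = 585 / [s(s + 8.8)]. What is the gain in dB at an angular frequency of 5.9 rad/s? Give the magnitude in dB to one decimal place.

|j5.9 + 8.8| = √(5.9² + 8.8²) = 10.59
|j5.9| = 5.9
|H(j5.9)| = 585 / (10.59 × 5.9) = 9.3586
20 log₁₀(9.3586) = 19.42 dB

19.4 dB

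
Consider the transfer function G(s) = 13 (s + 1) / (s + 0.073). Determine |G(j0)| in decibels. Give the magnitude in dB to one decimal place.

45.0 dB

G(0) = 13 × 1 / 0.073 = 178.08
20 log₁₀(178.08) = 45.01 dB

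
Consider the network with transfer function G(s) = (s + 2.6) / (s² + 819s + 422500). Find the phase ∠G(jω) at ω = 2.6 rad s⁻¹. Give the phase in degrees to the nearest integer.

45°

∠(j2.6 + 2.6) = arctan(2.6/2.6) = 45.00°
∠[(j2.6)² + 819(j2.6) + 422500] = ∠[4.2249e+05 + j2129.4] = 0.29°
∠G(j2.6) = 45.00° − 0.29° = 44.71°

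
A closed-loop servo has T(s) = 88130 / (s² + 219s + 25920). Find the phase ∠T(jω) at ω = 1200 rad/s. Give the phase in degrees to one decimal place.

∠[(j1200)² + 219(j1200) + 25920] = ∠[-1.4141e+06 + j2.628e+05] = 169.47°
∠T(j1200) = −169.47° = -169.47°

-169.5°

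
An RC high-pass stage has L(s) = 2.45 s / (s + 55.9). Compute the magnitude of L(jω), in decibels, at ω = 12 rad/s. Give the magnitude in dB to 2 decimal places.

-5.78 dB

|j12| = 12
|j12 + 55.9| = √(12² + 55.9²) = 57.17
|L(j12)| = 2.45 × 12 / 57.17 = 0.51422
20 log₁₀(0.51422) = -5.777 dB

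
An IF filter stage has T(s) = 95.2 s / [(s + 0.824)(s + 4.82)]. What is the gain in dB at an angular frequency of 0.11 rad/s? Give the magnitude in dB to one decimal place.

|j0.11| = 0.11
|j0.11 + 0.824| = √(0.11² + 0.824²) = 0.8313
|j0.11 + 4.82| = √(0.11² + 4.82²) = 4.821
|T(j0.11)| = 95.2 × 0.11 / (0.8313 × 4.821) = 2.6128
20 log₁₀(2.6128) = 8.34 dB

8.3 dB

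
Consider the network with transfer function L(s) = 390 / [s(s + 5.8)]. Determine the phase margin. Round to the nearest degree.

17°

Gain crossover: |L(jω)| = 1 at ω ≈ 19.3 rad/sec.
∠L(j19.3) = −90° − arctan(19.3/5.8) ≈ -163.30°
PM = 180° + (-163.30°) = 16.70°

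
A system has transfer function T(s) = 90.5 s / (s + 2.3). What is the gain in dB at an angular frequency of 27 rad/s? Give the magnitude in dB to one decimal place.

|j27| = 27
|j27 + 2.3| = √(27² + 2.3²) = 27.1
|T(j27)| = 90.5 × 27 / 27.1 = 90.173
20 log₁₀(90.173) = 39.10 dB

39.1 dB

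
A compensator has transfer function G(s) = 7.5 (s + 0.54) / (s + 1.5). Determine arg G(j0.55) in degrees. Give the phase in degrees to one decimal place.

25.4°

∠(j0.55 + 0.54) = arctan(0.55/0.54) = 45.53°
∠(j0.55 + 1.5) = arctan(0.55/1.5) = 20.14°
∠G(j0.55) = 45.53° − 20.14° = 25.39°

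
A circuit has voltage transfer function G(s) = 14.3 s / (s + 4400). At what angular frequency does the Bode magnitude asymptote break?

The single real pole at s = −4400 gives a corner at ω = 4400 rad s⁻¹.

4400 rad s⁻¹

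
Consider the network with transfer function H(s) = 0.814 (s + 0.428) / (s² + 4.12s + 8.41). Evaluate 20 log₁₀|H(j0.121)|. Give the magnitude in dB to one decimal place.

-27.3 dB

|j0.121 + 0.428| = √(0.121² + 0.428²) = 0.4448
|(j0.121)² + 4.12(j0.121) + 8.41| = |8.3954 + j0.49852| = 8.41
|H(j0.121)| = 0.814 × 0.4448 / 8.41 = 0.043049
20 log₁₀(0.043049) = -27.32 dB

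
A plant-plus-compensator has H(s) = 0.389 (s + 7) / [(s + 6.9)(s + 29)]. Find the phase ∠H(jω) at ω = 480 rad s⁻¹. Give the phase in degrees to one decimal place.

∠(j480 + 7) = arctan(480/7) = 89.16°
∠(j480 + 6.9) = arctan(480/6.9) = 89.18°
∠(j480 + 29) = arctan(480/29) = 86.54°
∠H(j480) = 89.16° − (89.18° + 86.54°) = -86.55°

-86.6°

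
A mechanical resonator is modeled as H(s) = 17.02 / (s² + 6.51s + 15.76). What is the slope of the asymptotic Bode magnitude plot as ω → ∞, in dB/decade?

With 0 zeros and 2 poles, the high-frequency asymptotic slope is 20 × (0 − 2) = -40 dB/decade.

-40 dB/decade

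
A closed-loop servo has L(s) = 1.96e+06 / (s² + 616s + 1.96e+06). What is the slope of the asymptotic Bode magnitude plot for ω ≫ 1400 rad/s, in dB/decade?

With 0 zeros and 2 poles, the high-frequency asymptotic slope is 20 × (0 − 2) = -40 dB/decade.

-40 dB/decade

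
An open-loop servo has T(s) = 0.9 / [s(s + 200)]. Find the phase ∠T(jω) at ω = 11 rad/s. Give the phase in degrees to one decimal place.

∠(j11 + 200) = arctan(11/200) = 3.15°
∠(j11) = 90.00°
∠T(j11) = − (3.15° + 90.00°) = -93.15°

-93.1 deg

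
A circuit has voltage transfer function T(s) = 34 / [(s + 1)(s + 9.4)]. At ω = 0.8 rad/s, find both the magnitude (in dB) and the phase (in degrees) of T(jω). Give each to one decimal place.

|j0.8 + 1| = √(0.8² + 1²) = 1.281
|j0.8 + 9.4| = √(0.8² + 9.4²) = 9.434
|T(j0.8)| = 34 / (1.281 × 9.434) = 2.8142
20 log₁₀(2.8142) = 8.99 dB
∠(j0.8 + 1) = arctan(0.8/1) = 38.66°
∠(j0.8 + 9.4) = arctan(0.8/9.4) = 4.86°
∠T(j0.8) = − (38.66° + 4.86°) = -43.52°

|T| = 9.0 dB, ∠T = -43.5 deg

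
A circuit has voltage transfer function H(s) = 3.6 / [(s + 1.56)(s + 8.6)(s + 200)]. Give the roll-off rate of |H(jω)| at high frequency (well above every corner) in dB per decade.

With 0 zeros and 3 poles, the high-frequency asymptotic slope is 20 × (0 − 3) = -60 dB/decade.

-60 dB/decade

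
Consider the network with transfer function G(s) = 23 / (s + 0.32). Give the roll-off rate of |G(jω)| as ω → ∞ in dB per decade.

-20 dB/decade

With 0 zeros and 1 pole, the high-frequency asymptotic slope is 20 × (0 − 1) = -20 dB/decade.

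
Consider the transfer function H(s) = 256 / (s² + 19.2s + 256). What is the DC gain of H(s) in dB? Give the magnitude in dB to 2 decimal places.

0.00 dB

H(0) = 256 / 256 = 1
20 log₁₀(1) = 0.000 dB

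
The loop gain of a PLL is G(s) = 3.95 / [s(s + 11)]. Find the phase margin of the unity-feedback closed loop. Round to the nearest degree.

88°

Gain crossover: |G(jω)| = 1 at ω ≈ 0.359 rad/s.
∠G(j0.359) = −90° − arctan(0.359/11) ≈ -91.87°
PM = 180° + (-91.87°) = 88.13°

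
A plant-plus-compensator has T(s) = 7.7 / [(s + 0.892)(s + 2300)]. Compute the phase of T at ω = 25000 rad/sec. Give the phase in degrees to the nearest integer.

-175°

∠(j25000 + 0.892) = arctan(25000/0.892) = 90.00°
∠(j25000 + 2300) = arctan(25000/2300) = 84.74°
∠T(j25000) = − (90.00° + 84.74°) = -174.74°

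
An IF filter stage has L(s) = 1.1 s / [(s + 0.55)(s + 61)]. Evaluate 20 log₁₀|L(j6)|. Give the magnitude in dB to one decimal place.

|j6| = 6
|j6 + 0.55| = √(6² + 0.55²) = 6.025
|j6 + 61| = √(6² + 61²) = 61.29
|L(j6)| = 1.1 × 6 / (6.025 × 61.29) = 0.017871
20 log₁₀(0.017871) = -34.96 dB

-35.0 dB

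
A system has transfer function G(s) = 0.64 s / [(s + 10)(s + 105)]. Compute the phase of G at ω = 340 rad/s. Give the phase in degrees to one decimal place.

∠(j340) = 90.00°
∠(j340 + 10) = arctan(340/10) = 88.32°
∠(j340 + 105) = arctan(340/105) = 72.84°
∠G(j340) = 90.00° − (88.32° + 72.84°) = -71.15°

-71.2°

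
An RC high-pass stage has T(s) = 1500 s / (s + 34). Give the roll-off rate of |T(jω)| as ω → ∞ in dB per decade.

0 dB/decade

With 1 zero and 1 pole, the high-frequency asymptotic slope is 20 × (1 − 1) = 0 dB/decade.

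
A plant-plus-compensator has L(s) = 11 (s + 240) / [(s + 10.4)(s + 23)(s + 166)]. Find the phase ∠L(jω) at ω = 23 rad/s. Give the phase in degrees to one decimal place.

-113.1 deg

∠(j23 + 240) = arctan(23/240) = 5.47°
∠(j23 + 10.4) = arctan(23/10.4) = 65.67°
∠(j23 + 23) = arctan(23/23) = 45.00°
∠(j23 + 166) = arctan(23/166) = 7.89°
∠L(j23) = 5.47° − (65.67° + 45.00° + 7.89°) = -113.08°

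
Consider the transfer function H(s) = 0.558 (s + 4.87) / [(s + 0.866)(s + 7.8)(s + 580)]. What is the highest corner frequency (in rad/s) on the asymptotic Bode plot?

Break frequencies occur at each pole and zero magnitude: 0.866 rad/s, 4.87 rad/s, 7.8 rad/s, 580 rad/s.
The highest is 580 rad/s.

580 rad/s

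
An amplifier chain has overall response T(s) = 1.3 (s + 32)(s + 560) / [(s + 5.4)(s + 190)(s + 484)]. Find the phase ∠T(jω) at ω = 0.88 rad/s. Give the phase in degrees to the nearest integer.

-8°

∠(j0.88 + 32) = arctan(0.88/32) = 1.58°
∠(j0.88 + 560) = arctan(0.88/560) = 0.09°
∠(j0.88 + 5.4) = arctan(0.88/5.4) = 9.26°
∠(j0.88 + 190) = arctan(0.88/190) = 0.27°
∠(j0.88 + 484) = arctan(0.88/484) = 0.10°
∠T(j0.88) = 1.58° + 0.09° − (9.26° + 0.27° + 0.10°) = -7.96°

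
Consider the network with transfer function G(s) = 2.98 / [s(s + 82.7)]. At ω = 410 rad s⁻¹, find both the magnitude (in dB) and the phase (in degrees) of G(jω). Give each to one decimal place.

|j410 + 82.7| = √(410² + 82.7²) = 418.3
|j410| = 410
|G(j410)| = 2.98 / (418.3 × 410) = 1.7378e-05
20 log₁₀(1.7378e-05) = -95.20 dB
∠(j410 + 82.7) = arctan(410/82.7) = 78.60°
∠(j410) = 90.00°
∠G(j410) = − (78.60° + 90.00°) = -168.60°

|G| = -95.2 dB, ∠G = -168.6°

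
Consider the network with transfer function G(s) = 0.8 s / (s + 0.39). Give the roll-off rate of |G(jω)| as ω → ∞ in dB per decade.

0 dB/decade

With 1 zero and 1 pole, the high-frequency asymptotic slope is 20 × (1 − 1) = 0 dB/decade.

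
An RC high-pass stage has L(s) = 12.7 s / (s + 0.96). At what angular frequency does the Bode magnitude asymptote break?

0.96 rad/sec

The single real pole at s = −0.96 gives a corner at ω = 0.96 rad/sec.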